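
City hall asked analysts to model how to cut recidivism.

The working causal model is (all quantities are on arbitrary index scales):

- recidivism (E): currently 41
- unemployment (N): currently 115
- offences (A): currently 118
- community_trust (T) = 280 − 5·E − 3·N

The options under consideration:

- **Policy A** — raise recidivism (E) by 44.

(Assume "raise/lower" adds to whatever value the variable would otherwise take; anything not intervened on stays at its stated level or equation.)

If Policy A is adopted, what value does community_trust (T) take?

-490

Policy A (E + 44):
  E = 41 + 44 = 85
  N = 115
  T = 280 − 5·85 − 3·115 = -490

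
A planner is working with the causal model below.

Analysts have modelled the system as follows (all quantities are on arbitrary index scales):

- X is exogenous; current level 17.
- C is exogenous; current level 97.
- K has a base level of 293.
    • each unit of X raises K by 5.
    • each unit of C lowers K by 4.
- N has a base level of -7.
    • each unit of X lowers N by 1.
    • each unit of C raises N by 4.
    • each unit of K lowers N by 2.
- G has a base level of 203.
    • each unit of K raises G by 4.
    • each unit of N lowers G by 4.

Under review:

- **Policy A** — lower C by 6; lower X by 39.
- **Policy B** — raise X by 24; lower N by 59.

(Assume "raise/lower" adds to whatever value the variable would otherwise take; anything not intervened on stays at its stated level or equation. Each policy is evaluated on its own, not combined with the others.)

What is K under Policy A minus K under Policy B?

Policy A (C − 6, X − 39):
  X = 17 − 39 = -22
  C = 97 − 6 = 91
  K = 293 + 5·(-22) − 4·91 = -181
Policy B (X + 24, N − 59):
  X = 17 + 24 = 41
  C = 97
  K = 293 + 5·41 − 4·97 = 110
K: -181 − 110 = -291

-291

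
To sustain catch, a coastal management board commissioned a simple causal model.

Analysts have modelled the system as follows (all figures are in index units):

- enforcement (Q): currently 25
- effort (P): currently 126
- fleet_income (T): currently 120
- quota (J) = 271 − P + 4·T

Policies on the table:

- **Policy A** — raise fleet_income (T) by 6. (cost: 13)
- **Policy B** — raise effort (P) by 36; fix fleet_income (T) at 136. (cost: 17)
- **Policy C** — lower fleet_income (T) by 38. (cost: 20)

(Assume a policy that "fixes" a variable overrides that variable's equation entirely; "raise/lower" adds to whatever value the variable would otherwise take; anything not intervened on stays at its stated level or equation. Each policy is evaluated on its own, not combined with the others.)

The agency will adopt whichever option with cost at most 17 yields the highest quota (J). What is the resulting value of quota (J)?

653

Policy A (T + 6):
  P = 126
  T = 120 + 6 = 126
  J = 271 − 126 + 4·126 = 649
Policy B (P + 36, T := 136):
  P = 126 + 36 = 162
  T = 136
  J = 271 − 162 + 4·136 = 653
Comparing — Policy A: J=649, Policy B: J=653. Highest is 653 (Policy B).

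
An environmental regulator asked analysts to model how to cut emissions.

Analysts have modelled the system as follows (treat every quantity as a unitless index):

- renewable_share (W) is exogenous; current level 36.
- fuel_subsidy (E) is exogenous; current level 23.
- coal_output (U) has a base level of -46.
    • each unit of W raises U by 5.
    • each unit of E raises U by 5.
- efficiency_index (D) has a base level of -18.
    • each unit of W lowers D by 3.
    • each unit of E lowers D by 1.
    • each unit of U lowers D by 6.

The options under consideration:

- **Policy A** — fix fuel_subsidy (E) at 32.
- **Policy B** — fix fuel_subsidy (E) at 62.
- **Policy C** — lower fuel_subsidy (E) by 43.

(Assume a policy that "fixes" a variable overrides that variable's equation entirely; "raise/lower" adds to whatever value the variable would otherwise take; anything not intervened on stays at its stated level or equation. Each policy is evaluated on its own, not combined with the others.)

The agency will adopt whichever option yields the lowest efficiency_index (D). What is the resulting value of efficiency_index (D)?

Policy A (E := 32):
  W = 36
  E = 32
  U = -46 + 5·36 + 5·32 = 294
  D = -18 − 3·36 − 32 − 6·294 = -1922
Policy B (E := 62):
  W = 36
  E = 62
  U = -46 + 5·36 + 5·62 = 444
  D = -18 − 3·36 − 62 − 6·444 = -2852
Policy C (E − 43):
  W = 36
  E = 23 − 43 = -20
  U = -46 + 5·36 + 5·(-20) = 34
  D = -18 − 3·36 − (-20) − 6·34 = -310
Comparing — Policy A: D=-1922, Policy B: D=-2852, Policy C: D=-310. Lowest is -2852 (Policy B).

-2852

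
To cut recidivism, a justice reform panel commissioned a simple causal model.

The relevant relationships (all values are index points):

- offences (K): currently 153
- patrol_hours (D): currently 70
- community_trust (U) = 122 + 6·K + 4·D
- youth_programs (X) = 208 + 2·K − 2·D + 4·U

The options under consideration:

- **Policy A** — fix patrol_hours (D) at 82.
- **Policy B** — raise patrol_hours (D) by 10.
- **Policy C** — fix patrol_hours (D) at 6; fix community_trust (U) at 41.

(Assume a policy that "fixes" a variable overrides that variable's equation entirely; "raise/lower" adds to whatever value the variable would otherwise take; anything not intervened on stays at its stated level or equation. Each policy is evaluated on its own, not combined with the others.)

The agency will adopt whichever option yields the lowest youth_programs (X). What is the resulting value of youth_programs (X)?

666

Policy A (D := 82):
  K = 153
  D = 82
  U = 122 + 6·153 + 4·82 = 1368
  X = 208 + 2·153 − 2·82 + 4·1368 = 5822
Policy B (D + 10):
  K = 153
  D = 70 + 10 = 80
  U = 122 + 6·153 + 4·80 = 1360
  X = 208 + 2·153 − 2·80 + 4·1360 = 5794
Policy C (D := 6, U := 41):
  K = 153
  D = 6
  U = 41
  X = 208 + 2·153 − 2·6 + 4·41 = 666
Comparing — Policy A: X=5822, Policy B: X=5794, Policy C: X=666. Lowest is 666 (Policy C).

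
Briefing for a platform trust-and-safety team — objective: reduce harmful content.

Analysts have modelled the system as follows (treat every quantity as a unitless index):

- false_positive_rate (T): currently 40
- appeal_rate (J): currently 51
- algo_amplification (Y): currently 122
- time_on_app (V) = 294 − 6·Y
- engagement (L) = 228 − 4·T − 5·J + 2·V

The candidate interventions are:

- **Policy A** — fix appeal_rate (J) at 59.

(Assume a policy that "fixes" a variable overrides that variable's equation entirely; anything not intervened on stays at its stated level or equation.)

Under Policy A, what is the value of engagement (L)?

Policy A (J := 59):
  T = 40
  J = 59
  Y = 122
  V = 294 − 6·122 = -438
  L = 228 − 4·40 − 5·59 + 2·(-438) = -1103

-1103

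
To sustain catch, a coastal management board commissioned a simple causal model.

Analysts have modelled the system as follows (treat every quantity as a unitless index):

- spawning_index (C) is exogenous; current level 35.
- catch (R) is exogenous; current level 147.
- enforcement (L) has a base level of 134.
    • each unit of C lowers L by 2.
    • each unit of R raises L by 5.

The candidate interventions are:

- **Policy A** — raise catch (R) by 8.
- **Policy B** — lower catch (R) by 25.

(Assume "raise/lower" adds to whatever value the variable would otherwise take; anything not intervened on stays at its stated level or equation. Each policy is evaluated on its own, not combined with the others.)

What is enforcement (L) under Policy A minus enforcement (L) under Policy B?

Policy A (R + 8):
  C = 35
  R = 147 + 8 = 155
  L = 134 − 2·35 + 5·155 = 839
Policy B (R − 25):
  C = 35
  R = 147 − 25 = 122
  L = 134 − 2·35 + 5·122 = 674
L: 839 − 674 = 165

165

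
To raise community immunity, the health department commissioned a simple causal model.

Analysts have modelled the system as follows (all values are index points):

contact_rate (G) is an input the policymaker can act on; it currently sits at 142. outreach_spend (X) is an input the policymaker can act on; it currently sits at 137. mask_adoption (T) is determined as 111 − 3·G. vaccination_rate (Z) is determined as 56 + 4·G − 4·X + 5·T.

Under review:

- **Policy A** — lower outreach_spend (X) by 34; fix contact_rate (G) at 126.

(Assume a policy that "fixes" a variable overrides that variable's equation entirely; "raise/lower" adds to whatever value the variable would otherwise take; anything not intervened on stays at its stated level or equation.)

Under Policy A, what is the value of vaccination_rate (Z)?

Policy A (X − 34, G := 126):
  G = 126
  X = 137 − 34 = 103
  T = 111 − 3·126 = -267
  Z = 56 + 4·126 − 4·103 + 5·(-267) = -1187

-1187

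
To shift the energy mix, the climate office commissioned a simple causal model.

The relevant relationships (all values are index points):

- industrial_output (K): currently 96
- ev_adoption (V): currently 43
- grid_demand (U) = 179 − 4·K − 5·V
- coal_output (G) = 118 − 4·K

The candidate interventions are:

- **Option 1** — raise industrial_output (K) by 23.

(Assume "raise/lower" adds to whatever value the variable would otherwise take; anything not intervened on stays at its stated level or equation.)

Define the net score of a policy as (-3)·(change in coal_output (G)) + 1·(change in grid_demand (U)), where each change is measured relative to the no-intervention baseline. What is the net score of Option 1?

184

Baseline:
  K = 96
  V = 43
  U = 179 − 4·96 − 5·43 = -420
  G = 118 − 4·96 = -266
Option 1 (K + 23):
  K = 96 + 23 = 119
  V = 43
  U = 179 − 4·119 − 5·43 = -512
  G = 118 − 4·119 = -358
ΔG = -358 − (-266) = -92; ΔU = -512 − (-420) = -92
Score = (-3)·(-92) + 1·(-92) = 184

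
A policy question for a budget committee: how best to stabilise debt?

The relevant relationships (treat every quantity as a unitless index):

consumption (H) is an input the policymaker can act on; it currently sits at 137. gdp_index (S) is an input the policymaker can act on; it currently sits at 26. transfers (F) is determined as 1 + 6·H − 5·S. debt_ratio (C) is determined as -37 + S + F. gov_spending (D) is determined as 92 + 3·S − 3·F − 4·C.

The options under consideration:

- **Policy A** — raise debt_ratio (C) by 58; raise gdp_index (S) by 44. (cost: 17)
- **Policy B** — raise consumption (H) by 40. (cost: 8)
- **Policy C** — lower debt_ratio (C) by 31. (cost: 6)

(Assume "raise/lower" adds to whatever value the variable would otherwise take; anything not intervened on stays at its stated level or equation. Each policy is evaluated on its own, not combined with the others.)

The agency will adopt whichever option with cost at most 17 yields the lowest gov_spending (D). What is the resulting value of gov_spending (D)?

-6317

Policy A (C + 58, S + 44):
  H = 137
  S = 26 + 44 = 70
  F = 1 + 6·137 − 5·70 = 473
  C = -37 + 70 + 473 (+58 from intervention) = 564
  D = 92 + 3·70 − 3·473 − 4·564 = -3373
Policy B (H + 40):
  H = 137 + 40 = 177
  S = 26
  F = 1 + 6·177 − 5·26 = 933
  C = -37 + 26 + 933 = 922
  D = 92 + 3·26 − 3·933 − 4·922 = -6317
Policy C (C − 31):
  H = 137
  S = 26
  F = 1 + 6·137 − 5·26 = 693
  C = -37 + 26 + 693 (−31 from intervention) = 651
  D = 92 + 3·26 − 3·693 − 4·651 = -4513
Comparing — Policy A: D=-3373, Policy B: D=-6317, Policy C: D=-4513. Lowest is -6317 (Policy B).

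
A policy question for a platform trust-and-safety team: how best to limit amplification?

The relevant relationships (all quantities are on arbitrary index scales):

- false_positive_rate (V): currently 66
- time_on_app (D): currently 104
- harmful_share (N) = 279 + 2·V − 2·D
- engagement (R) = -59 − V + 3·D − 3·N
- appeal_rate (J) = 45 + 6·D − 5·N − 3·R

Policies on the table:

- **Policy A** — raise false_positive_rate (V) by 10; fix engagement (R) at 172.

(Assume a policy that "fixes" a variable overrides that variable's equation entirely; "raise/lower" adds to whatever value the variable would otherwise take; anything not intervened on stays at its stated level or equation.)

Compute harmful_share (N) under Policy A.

223

Policy A (V + 10, R := 172):
  V = 66 + 10 = 76
  D = 104
  N = 279 + 2·76 − 2·104 = 223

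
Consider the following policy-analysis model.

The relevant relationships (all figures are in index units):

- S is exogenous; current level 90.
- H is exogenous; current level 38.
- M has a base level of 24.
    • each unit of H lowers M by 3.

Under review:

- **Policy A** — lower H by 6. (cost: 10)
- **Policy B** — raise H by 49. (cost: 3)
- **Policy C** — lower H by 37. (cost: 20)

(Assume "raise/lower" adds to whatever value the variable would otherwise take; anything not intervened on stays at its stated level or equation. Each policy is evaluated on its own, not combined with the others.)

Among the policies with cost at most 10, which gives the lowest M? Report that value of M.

Policy A (H − 6):
  H = 38 − 6 = 32
  M = 24 − 3·32 = -72
Policy B (H + 49):
  H = 38 + 49 = 87
  M = 24 − 3·87 = -237
Comparing — Policy A: M=-72, Policy B: M=-237. Lowest is -237 (Policy B).

-237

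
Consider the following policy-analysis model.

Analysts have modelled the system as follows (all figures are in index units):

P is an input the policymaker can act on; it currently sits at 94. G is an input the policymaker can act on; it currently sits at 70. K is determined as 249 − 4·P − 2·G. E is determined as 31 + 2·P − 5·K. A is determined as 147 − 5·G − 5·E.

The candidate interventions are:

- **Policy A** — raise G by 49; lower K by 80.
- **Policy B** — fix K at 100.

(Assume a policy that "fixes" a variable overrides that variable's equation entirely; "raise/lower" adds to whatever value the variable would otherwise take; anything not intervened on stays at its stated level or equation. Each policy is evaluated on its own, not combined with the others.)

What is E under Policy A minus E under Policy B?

2725

Policy A (G + 49, K − 80):
  P = 94
  G = 70 + 49 = 119
  K = 249 − 4·94 − 2·119 (−80 from intervention) = -445
  E = 31 + 2·94 − 5·(-445) = 2444
Policy B (K := 100):
  P = 94
  G = 70
  K = 100
  E = 31 + 2·94 − 5·100 = -281
E: 2444 − (-281) = 2725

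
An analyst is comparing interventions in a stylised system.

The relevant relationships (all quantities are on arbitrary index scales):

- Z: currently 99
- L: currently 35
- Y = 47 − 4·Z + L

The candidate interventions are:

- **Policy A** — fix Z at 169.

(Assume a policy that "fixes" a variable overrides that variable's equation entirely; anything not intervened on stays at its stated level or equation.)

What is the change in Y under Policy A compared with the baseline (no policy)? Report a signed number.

-280

Baseline:
  Z = 99
  L = 35
  Y = 47 − 4·99 + 35 = -314
Policy A (Z := 169):
  Z = 169
  L = 35
  Y = 47 − 4·169 + 35 = -594
Change in Y: -594 − (-314) = -280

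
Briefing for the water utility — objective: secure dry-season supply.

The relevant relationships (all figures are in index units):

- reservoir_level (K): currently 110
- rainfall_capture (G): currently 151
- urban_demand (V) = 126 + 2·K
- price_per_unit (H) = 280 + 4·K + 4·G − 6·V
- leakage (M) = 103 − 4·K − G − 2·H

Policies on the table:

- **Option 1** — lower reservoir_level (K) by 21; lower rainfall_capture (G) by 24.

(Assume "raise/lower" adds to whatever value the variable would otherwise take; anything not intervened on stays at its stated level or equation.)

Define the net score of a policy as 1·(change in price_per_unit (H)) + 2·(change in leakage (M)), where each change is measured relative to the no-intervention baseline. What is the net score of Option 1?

Baseline:
  K = 110
  G = 151
  V = 126 + 2·110 = 346
  H = 280 + 4·110 + 4·151 − 6·346 = -752
  M = 103 − 4·110 − 151 − 2·(-752) = 1016
Option 1 (K − 21, G − 24):
  K = 110 − 21 = 89
  G = 151 − 24 = 127
  V = 126 + 2·89 = 304
  H = 280 + 4·89 + 4·127 − 6·304 = -680
  M = 103 − 4·89 − 127 − 2·(-680) = 980
ΔH = -680 − (-752) = 72; ΔM = 980 − 1016 = -36
Score = 1·72 + 2·(-36) = 0

0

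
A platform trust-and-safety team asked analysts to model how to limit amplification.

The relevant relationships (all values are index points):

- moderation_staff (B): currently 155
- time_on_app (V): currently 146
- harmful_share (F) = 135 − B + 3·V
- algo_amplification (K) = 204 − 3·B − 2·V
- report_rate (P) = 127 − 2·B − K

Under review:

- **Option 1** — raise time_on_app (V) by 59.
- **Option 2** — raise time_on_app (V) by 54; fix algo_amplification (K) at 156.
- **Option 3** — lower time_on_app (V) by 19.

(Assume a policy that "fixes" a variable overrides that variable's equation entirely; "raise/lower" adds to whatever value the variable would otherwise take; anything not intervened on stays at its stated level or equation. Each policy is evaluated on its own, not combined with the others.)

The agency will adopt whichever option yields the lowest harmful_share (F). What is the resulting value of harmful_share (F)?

Option 1 (V + 59):
  B = 155
  V = 146 + 59 = 205
  F = 135 − 155 + 3·205 = 595
Option 2 (V + 54, K := 156):
  B = 155
  V = 146 + 54 = 200
  F = 135 − 155 + 3·200 = 580
Option 3 (V − 19):
  B = 155
  V = 146 − 19 = 127
  F = 135 − 155 + 3·127 = 361
Comparing — Option 1: F=595, Option 2: F=580, Option 3: F=361. Lowest is 361 (Option 3).

361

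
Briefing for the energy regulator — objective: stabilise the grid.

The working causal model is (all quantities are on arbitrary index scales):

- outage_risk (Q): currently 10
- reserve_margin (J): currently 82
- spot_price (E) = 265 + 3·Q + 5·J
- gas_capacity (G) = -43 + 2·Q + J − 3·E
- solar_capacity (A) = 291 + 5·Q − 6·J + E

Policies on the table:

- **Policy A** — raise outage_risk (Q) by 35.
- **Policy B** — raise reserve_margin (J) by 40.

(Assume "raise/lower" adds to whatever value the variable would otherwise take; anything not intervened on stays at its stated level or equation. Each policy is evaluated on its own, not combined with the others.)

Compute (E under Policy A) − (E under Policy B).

-95

Policy A (Q + 35):
  Q = 10 + 35 = 45
  J = 82
  E = 265 + 3·45 + 5·82 = 810
Policy B (J + 40):
  Q = 10
  J = 82 + 40 = 122
  E = 265 + 3·10 + 5·122 = 905
E: 810 − 905 = -95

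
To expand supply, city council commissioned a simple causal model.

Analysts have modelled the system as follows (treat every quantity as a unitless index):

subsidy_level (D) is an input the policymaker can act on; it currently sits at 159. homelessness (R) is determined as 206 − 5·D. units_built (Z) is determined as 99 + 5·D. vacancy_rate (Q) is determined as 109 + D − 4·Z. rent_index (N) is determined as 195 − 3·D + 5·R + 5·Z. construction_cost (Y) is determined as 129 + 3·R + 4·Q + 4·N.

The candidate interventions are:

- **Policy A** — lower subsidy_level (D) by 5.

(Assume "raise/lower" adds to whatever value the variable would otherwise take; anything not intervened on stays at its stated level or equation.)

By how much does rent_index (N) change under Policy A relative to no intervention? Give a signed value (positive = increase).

15

Baseline:
  D = 159
  R = 206 − 5·159 = -589
  Z = 99 + 5·159 = 894
  N = 195 − 3·159 + 5·(-589) + 5·894 = 1243
Policy A (D − 5):
  D = 159 − 5 = 154
  R = 206 − 5·154 = -564
  Z = 99 + 5·154 = 869
  N = 195 − 3·154 + 5·(-564) + 5·869 = 1258
Change in N: 1258 − 1243 = 15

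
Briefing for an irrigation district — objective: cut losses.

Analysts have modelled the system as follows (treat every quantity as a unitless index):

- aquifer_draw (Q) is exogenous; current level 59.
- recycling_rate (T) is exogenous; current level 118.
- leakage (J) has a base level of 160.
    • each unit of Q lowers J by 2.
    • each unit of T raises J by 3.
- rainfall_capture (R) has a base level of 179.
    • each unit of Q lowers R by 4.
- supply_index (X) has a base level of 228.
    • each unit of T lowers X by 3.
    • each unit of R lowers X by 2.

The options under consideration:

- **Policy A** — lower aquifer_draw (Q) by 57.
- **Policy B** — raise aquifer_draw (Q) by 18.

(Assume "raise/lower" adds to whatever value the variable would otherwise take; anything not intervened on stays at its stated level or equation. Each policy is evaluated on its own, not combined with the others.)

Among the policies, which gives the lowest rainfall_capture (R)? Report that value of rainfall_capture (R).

-129

Policy A (Q − 57):
  Q = 59 − 57 = 2
  R = 179 − 4·2 = 171
Policy B (Q + 18):
  Q = 59 + 18 = 77
  R = 179 − 4·77 = -129
Comparing — Policy A: R=171, Policy B: R=-129. Lowest is -129 (Policy B).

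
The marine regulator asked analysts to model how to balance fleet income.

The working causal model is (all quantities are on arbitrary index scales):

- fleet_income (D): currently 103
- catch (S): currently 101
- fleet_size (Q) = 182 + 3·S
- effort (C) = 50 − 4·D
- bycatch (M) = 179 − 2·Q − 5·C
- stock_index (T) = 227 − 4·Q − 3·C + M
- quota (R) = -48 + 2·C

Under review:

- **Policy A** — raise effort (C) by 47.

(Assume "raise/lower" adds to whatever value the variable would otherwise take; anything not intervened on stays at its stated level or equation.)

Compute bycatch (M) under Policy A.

784

Policy A (C + 47):
  D = 103
  S = 101
  Q = 182 + 3·101 = 485
  C = 50 − 4·103 (+47 from intervention) = -315
  M = 179 − 2·485 − 5·(-315) = 784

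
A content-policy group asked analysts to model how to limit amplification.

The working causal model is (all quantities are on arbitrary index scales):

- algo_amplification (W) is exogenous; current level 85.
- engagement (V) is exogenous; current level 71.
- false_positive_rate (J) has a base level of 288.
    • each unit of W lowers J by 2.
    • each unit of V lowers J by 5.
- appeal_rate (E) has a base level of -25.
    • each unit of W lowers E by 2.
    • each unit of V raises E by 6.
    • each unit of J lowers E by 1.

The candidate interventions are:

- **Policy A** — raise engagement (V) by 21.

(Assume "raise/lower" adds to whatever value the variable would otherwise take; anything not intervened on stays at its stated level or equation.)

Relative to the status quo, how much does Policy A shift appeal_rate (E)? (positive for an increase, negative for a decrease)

Baseline:
  W = 85
  V = 71
  J = 288 − 2·85 − 5·71 = -237
  E = -25 − 2·85 + 6·71 − (-237) = 468
Policy A (V + 21):
  W = 85
  V = 71 + 21 = 92
  J = 288 − 2·85 − 5·92 = -342
  E = -25 − 2·85 + 6·92 − (-342) = 699
Change in E: 699 − 468 = 231

231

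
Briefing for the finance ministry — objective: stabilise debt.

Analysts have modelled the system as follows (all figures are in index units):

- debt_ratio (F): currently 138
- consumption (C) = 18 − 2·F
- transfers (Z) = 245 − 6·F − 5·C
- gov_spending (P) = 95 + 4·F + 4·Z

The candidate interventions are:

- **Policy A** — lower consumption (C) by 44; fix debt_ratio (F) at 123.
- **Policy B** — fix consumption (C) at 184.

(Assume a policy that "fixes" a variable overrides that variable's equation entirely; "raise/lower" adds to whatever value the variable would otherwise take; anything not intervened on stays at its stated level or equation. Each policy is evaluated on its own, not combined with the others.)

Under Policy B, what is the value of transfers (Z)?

-1503

Policy B (C := 184):
  F = 138
  C = 184
  Z = 245 − 6·138 − 5·184 = -1503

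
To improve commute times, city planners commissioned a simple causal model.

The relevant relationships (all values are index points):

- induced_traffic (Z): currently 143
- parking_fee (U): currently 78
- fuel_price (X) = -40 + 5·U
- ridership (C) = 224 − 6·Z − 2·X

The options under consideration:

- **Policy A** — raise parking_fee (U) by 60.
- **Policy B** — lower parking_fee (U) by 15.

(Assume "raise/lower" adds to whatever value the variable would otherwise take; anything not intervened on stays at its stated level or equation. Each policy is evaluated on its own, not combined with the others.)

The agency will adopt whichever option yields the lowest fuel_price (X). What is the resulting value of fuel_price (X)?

Policy A (U + 60):
  U = 78 + 60 = 138
  X = -40 + 5·138 = 650
Policy B (U − 15):
  U = 78 − 15 = 63
  X = -40 + 5·63 = 275
Comparing — Policy A: X=650, Policy B: X=275. Lowest is 275 (Policy B).

275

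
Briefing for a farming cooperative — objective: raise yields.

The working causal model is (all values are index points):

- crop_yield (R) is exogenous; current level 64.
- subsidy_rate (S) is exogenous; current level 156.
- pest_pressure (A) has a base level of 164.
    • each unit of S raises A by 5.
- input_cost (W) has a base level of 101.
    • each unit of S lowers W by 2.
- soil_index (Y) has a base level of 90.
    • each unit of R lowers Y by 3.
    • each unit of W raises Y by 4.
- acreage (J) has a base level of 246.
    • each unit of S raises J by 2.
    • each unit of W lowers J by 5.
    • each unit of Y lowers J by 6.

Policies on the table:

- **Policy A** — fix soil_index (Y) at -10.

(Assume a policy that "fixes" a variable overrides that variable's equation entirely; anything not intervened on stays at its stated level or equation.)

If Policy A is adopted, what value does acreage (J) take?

Policy A (Y := -10):
  R = 64
  S = 156
  W = 101 − 2·156 = -211
  Y = -10
  J = 246 + 2·156 − 5·(-211) − 6·(-10) = 1673

1673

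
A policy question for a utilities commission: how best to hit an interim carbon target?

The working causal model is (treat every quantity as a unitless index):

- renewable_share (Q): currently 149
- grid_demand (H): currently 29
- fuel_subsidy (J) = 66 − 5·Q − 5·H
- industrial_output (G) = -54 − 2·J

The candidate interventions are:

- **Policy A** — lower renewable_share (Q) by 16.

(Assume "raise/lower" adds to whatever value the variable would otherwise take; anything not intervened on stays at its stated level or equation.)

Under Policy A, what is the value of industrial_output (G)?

1434

Policy A (Q − 16):
  Q = 149 − 16 = 133
  H = 29
  J = 66 − 5·133 − 5·29 = -744
  G = -54 − 2·(-744) = 1434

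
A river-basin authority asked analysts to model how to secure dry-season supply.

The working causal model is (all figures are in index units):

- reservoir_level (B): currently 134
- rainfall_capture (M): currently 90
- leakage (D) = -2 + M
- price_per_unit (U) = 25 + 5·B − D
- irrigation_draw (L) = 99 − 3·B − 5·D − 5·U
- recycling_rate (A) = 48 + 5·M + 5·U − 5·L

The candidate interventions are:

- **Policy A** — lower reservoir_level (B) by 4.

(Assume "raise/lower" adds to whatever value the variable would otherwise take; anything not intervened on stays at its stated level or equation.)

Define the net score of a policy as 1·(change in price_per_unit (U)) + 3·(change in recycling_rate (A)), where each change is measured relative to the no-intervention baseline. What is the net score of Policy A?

-2000

Baseline:
  B = 134
  M = 90
  D = -2 + 90 = 88
  U = 25 + 5·134 − 88 = 607
  L = 99 − 3·134 − 5·88 − 5·607 = -3778
  A = 48 + 5·90 + 5·607 − 5·(-3778) = 22423
Policy A (B − 4):
  B = 134 − 4 = 130
  M = 90
  D = -2 + 90 = 88
  U = 25 + 5·130 − 88 = 587
  L = 99 − 3·130 − 5·88 − 5·587 = -3666
  A = 48 + 5·90 + 5·587 − 5·(-3666) = 21763
ΔU = 587 − 607 = -20; ΔA = 21763 − 22423 = -660
Score = 1·(-20) + 3·(-660) = -2000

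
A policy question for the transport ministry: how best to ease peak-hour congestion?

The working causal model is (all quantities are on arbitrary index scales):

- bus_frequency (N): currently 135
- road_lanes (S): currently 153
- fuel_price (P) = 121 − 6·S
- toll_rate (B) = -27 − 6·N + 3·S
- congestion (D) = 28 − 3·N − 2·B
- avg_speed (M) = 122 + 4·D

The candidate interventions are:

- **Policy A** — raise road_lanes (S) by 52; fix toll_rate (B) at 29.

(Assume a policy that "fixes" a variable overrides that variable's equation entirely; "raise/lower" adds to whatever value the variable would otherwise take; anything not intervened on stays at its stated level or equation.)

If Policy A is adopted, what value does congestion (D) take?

Policy A (S + 52, B := 29):
  N = 135
  S = 153 + 52 = 205
  B = 29
  D = 28 − 3·135 − 2·29 = -435

-435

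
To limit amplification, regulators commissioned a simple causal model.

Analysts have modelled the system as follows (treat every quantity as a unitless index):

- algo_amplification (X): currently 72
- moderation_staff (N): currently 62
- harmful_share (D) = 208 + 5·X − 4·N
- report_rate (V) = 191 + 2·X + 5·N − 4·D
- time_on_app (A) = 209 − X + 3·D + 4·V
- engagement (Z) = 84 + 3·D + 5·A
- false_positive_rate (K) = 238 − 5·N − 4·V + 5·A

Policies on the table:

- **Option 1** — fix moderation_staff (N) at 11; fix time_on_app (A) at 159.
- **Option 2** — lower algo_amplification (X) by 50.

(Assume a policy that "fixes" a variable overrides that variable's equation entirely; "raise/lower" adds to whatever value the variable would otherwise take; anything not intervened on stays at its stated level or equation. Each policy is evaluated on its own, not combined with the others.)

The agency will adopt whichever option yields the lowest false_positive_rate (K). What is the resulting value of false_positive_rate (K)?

Option 1 (N := 11, A := 159):
  X = 72
  N = 11
  D = 208 + 5·72 − 4·11 = 524
  V = 191 + 2·72 + 5·11 − 4·524 = -1706
  A = 159
  K = 238 − 5·11 − 4·(-1706) + 5·159 = 7802
Option 2 (X − 50):
  X = 72 − 50 = 22
  N = 62
  D = 208 + 5·22 − 4·62 = 70
  V = 191 + 2·22 + 5·62 − 4·70 = 265
  A = 209 − 22 + 3·70 + 4·265 = 1457
  K = 238 − 5·62 − 4·265 + 5·1457 = 6153
Comparing — Option 1: K=7802, Option 2: K=6153. Lowest is 6153 (Option 2).

6153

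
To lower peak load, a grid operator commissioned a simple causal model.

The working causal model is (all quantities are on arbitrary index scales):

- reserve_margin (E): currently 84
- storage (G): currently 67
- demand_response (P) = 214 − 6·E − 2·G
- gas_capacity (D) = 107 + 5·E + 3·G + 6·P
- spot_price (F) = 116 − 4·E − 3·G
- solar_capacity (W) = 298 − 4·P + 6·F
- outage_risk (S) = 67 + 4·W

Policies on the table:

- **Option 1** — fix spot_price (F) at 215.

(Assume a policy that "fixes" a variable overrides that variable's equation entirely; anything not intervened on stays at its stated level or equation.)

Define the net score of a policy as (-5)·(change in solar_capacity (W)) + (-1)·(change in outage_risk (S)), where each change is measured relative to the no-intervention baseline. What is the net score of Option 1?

Baseline:
  E = 84
  G = 67
  P = 214 − 6·84 − 2·67 = -424
  F = 116 − 4·84 − 3·67 = -421
  W = 298 − 4·(-424) + 6·(-421) = -532
  S = 67 + 4·(-532) = -2061
Option 1 (F := 215):
  E = 84
  G = 67
  P = 214 − 6·84 − 2·67 = -424
  F = 215
  W = 298 − 4·(-424) + 6·215 = 3284
  S = 67 + 4·3284 = 13203
ΔW = 3284 − (-532) = 3816; ΔS = 13203 − (-2061) = 15264
Score = (-5)·3816 + (-1)·15264 = -34344

-34344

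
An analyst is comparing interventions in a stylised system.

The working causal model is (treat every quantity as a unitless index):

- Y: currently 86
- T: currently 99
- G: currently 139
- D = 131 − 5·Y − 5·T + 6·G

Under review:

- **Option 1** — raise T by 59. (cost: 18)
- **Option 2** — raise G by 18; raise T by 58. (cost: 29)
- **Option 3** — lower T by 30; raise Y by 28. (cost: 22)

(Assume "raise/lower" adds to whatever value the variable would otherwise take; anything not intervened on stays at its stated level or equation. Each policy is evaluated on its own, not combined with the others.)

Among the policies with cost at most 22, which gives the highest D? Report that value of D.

Option 1 (T + 59):
  Y = 86
  T = 99 + 59 = 158
  G = 139
  D = 131 − 5·86 − 5·158 + 6·139 = -255
Option 3 (T − 30, Y + 28):
  Y = 86 + 28 = 114
  T = 99 − 30 = 69
  G = 139
  D = 131 − 5·114 − 5·69 + 6·139 = 50
Comparing — Option 1: D=-255, Option 3: D=50. Highest is 50 (Option 3).

50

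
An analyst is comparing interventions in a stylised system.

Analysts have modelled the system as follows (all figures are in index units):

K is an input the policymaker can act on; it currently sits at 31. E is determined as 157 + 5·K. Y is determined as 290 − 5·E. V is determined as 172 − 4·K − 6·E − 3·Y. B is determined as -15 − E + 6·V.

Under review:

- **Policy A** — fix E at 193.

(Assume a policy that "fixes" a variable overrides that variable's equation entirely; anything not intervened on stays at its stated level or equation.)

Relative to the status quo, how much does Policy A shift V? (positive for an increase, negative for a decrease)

Baseline:
  K = 31
  E = 157 + 5·31 = 312
  Y = 290 − 5·312 = -1270
  V = 172 − 4·31 − 6·312 − 3·(-1270) = 1986
Policy A (E := 193):
  K = 31
  E = 193
  Y = 290 − 5·193 = -675
  V = 172 − 4·31 − 6·193 − 3·(-675) = 915
Change in V: 915 − 1986 = -1071

-1071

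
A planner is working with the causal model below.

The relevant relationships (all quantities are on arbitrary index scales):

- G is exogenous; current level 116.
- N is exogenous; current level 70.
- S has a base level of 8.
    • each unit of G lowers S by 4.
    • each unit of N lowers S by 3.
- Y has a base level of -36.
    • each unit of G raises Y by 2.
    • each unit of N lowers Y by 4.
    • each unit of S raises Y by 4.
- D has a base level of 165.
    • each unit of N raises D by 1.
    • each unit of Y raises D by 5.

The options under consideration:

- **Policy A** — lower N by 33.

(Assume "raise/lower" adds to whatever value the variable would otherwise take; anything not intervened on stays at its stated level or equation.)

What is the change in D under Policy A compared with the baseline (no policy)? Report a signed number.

2607

Baseline:
  G = 116
  N = 70
  S = 8 − 4·116 − 3·70 = -666
  Y = -36 + 2·116 − 4·70 + 4·(-666) = -2748
  D = 165 + 70 + 5·(-2748) = -13505
Policy A (N − 33):
  G = 116
  N = 70 − 33 = 37
  S = 8 − 4·116 − 3·37 = -567
  Y = -36 + 2·116 − 4·37 + 4·(-567) = -2220
  D = 165 + 37 + 5·(-2220) = -10898
Change in D: -10898 − (-13505) = 2607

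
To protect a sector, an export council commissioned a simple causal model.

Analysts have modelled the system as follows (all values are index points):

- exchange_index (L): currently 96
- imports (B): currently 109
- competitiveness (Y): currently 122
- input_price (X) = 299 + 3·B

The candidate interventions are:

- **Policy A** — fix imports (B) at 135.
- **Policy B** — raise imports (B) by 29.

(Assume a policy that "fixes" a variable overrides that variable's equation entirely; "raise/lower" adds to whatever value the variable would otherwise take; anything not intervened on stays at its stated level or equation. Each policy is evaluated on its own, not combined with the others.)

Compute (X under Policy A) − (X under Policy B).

-9

Policy A (B := 135):
  B = 135
  X = 299 + 3·135 = 704
Policy B (B + 29):
  B = 109 + 29 = 138
  X = 299 + 3·138 = 713
X: 704 − 713 = -9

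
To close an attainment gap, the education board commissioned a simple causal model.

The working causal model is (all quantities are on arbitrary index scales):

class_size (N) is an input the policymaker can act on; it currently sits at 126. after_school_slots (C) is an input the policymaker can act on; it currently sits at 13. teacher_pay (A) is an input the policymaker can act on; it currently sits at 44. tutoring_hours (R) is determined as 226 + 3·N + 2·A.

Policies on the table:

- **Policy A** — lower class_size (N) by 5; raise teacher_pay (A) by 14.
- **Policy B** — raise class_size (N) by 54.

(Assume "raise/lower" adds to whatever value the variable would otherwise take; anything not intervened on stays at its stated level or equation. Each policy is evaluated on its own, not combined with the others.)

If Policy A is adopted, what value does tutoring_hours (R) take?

Policy A (N − 5, A + 14):
  N = 126 − 5 = 121
  A = 44 + 14 = 58
  R = 226 + 3·121 + 2·58 = 705

705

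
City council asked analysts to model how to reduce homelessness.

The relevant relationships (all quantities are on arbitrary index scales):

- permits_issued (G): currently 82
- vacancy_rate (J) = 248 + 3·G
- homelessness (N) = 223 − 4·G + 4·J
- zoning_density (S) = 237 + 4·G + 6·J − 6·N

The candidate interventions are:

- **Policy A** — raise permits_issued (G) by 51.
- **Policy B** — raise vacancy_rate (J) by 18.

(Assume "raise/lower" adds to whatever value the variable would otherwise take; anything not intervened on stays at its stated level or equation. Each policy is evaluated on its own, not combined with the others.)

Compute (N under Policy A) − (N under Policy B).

336

Policy A (G + 51):
  G = 82 + 51 = 133
  J = 248 + 3·133 = 647
  N = 223 − 4·133 + 4·647 = 2279
Policy B (J + 18):
  G = 82
  J = 248 + 3·82 (+18 from intervention) = 512
  N = 223 − 4·82 + 4·512 = 1943
N: 2279 − 1943 = 336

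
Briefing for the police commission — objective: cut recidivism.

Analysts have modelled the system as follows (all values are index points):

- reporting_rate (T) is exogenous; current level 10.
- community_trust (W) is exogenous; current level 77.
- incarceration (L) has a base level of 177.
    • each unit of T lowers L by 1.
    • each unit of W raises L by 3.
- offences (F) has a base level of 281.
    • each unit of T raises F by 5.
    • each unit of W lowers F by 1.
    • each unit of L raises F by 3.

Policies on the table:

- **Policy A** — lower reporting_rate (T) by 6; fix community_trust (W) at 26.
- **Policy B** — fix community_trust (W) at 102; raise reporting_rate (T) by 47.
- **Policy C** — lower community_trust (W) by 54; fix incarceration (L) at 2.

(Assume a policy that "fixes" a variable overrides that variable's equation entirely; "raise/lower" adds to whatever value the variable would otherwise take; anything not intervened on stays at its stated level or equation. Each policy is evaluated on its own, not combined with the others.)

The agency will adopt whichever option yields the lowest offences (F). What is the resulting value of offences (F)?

314

Policy A (T − 6, W := 26):
  T = 10 − 6 = 4
  W = 26
  L = 177 − 4 + 3·26 = 251
  F = 281 + 5·4 − 26 + 3·251 = 1028
Policy B (W := 102, T + 47):
  T = 10 + 47 = 57
  W = 102
  L = 177 − 57 + 3·102 = 426
  F = 281 + 5·57 − 102 + 3·426 = 1742
Policy C (W − 54, L := 2):
  T = 10
  W = 77 − 54 = 23
  L = 2
  F = 281 + 5·10 − 23 + 3·2 = 314
Comparing — Policy A: F=1028, Policy B: F=1742, Policy C: F=314. Lowest is 314 (Policy C).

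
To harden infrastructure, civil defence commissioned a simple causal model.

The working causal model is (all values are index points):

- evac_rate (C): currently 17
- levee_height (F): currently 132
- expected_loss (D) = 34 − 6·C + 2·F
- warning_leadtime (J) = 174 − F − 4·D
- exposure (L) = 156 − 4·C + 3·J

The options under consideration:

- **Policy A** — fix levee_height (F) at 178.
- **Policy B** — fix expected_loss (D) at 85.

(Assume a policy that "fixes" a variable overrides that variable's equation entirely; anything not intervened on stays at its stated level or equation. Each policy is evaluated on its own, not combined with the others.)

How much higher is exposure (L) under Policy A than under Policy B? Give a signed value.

-2574

Policy A (F := 178):
  C = 17
  F = 178
  D = 34 − 6·17 + 2·178 = 288
  J = 174 − 178 − 4·288 = -1156
  L = 156 − 4·17 + 3·(-1156) = -3380
Policy B (D := 85):
  C = 17
  F = 132
  D = 85
  J = 174 − 132 − 4·85 = -298
  L = 156 − 4·17 + 3·(-298) = -806
L: -3380 − (-806) = -2574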